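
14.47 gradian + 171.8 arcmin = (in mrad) 1 gradian = 0.015707963 rad, so 14.47 gradian = 14.47 * 0.015707963 = 0.22729423 rad. 1 arcmin = 0.00029088821 rad, so 171.8 arcmin = 171.8 * 0.00029088821 = 0.049974594 rad. Sum: 0.22729423 + 0.049974594 = 0.27726882 rad. 1 mrad = 0.001 rad, so 0.27726882 rad = 0.27726882 / 0.001 = 277.26882 mrad ≈ 277.3 mrad (4 s.f.). Final answer: 277.3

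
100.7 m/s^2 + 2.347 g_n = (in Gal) 100.7 m/s^2 is already in m/s^2. 1 g_n = 9.80665 m/s^2, so 2.347 g_n = 2.347 * 9.80665 = 23.016208 m/s^2. Sum: 100.7 + 23.016208 = 123.71621 m/s^2. 1 Gal = 0.01 m/s^2, so 123.71621 m/s^2 = 123.71621 / 0.01 = 12371.621 Gal ≈ 1.237e+04 Gal (4 s.f.). Final answer: 1.237e+04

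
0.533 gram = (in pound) 0.001175. Check: 1 gram = 0.001 kg, so 0.533 gram = 0.533 * 0.001 = 0.000533 kg. 1 pound = 0.45359237 kg, so 0.000533 kg = 0.000533 / 0.45359237 = 0.0011750639 pound ≈ 0.001175 pound (4 s.f.).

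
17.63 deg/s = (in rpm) 1 deg/s = 0.017453293 rad/s, so 17.63 deg/s = 17.63 * 0.017453293 = 0.30770155 rad/s. 1 rpm = 0.10471976 rad/s, so 0.30770155 rad/s = 0.30770155 / 0.10471976 = 2.9383333 rpm ≈ 2.938 rpm (4 s.f.). Final answer: 2.938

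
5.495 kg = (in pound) 1 pound = 0.45359237 kg, so 5.495 kg = 5.495 / 0.45359237 = 12.114401 pound ≈ 12.11 pound (4 s.f.). Final answer: 12.11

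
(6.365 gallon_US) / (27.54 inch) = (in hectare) 3.444e-06. Check: 1 gallon_US = 0.0037854118 m^3, so 6.365 gallon_US = 6.365 * 0.0037854118 = 0.024094146 m^3. 1 inch = 0.0254 m, so 27.54 inch = 27.54 * 0.0254 = 0.699516 m. Combine: 0.024094146 m^3 / 0.699516 m = 0.034444024 m^2. 1 hectare = 10000 m^2, so 0.034444024 m^2 = 0.034444024 / 10000 = 3.4444024e-06 hectare ≈ 3.444e-06 hectare (4 s.f.).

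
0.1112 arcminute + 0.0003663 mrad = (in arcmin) 0.1125. Check: 1 arcminute = 0.00029088821 rad, so 0.1112 arcminute = 0.1112 * 0.00029088821 = 3.2346769e-05 rad. 1 mrad = 0.001 rad, so 0.0003663 mrad = 0.0003663 * 0.001 = 3.663e-07 rad. Sum: 3.2346769e-05 + 3.663e-07 = 3.2713069e-05 rad. 1 arcmin = 0.00029088821 rad, so 3.2713069e-05 rad = 3.2713069e-05 / 0.00029088821 = 0.11245925 arcmin ≈ 0.1125 arcmin (4 s.f.).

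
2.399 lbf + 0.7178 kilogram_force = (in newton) 1 lbf = 4.4482216 N, so 2.399 lbf = 2.399 * 4.4482216 = 10.671284 N. 1 kilogram_force = 9.80665 N, so 0.7178 kilogram_force = 0.7178 * 9.80665 = 7.0392134 N. Sum: 10.671284 + 7.0392134 = 17.710497 N. 17.710497 N = 17.710497 newton ≈ 17.71 newton (4 s.f.). Final answer: 17.71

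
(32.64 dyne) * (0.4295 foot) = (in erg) 427.3. Check: 1 dyne = 1e-05 N, so 32.64 dyne = 32.64 * 1e-05 = 0.0003264 N. 1 foot = 0.3048 m, so 0.4295 foot = 0.4295 * 0.3048 = 0.1309116 m. Combine: 0.0003264 N * 0.1309116 m = 4.2729546e-05 J. 1 erg = 1e-07 J, so 4.2729546e-05 J = 4.2729546e-05 / 1e-07 = 427.29546 erg ≈ 427.3 erg (4 s.f.).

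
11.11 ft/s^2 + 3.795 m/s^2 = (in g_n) 0.7323. Check: 1 ft/s^2 = 0.3048 m/s^2, so 11.11 ft/s^2 = 11.11 * 0.3048 = 3.386328 m/s^2. 3.795 m/s^2 is already in m/s^2. Sum: 3.386328 + 3.795 = 7.181328 m/s^2. 1 g_n = 9.80665 m/s^2, so 7.181328 m/s^2 = 7.181328 / 9.80665 = 0.73229166 g_n ≈ 0.7323 g_n (4 s.f.).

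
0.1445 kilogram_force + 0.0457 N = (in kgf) 0.1492. Check: 1 kilogram_force = 9.80665 N, so 0.1445 kilogram_force = 0.1445 * 9.80665 = 1.4170609 N. 0.0457 N is already in N. Sum: 1.4170609 + 0.0457 = 1.4627609 N. 1 kgf = 9.80665 N, so 1.4627609 N = 1.4627609 / 9.80665 = 0.1491601 kgf ≈ 0.1492 kgf (4 s.f.).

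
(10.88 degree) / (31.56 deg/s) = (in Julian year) 1.092e-08. Check: 1 degree = 0.017453293 rad, so 10.88 degree = 10.88 * 0.017453293 = 0.18989182 rad. 1 deg/s = 0.017453293 rad/s, so 31.56 deg/s = 31.56 * 0.017453293 = 0.55082591 rad/s. Combine: 0.18989182 rad / 0.55082591 rad/s = 0.34474018 s. 1 Julian year = 31557600 s, so 0.34474018 s = 0.34474018 / 31557600 = 1.0924157e-08 Julian year ≈ 1.092e-08 Julian year (4 s.f.).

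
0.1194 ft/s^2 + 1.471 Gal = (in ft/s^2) 1 ft/s^2 = 0.3048 m/s^2, so 0.1194 ft/s^2 = 0.1194 * 0.3048 = 0.03639312 m/s^2. 1 Gal = 0.01 m/s^2, so 1.471 Gal = 1.471 * 0.01 = 0.01471 m/s^2. Sum: 0.03639312 + 0.01471 = 0.05110312 m/s^2. 1 ft/s^2 = 0.3048 m/s^2, so 0.05110312 m/s^2 = 0.05110312 / 0.3048 = 0.16766115 ft/s^2 ≈ 0.1677 ft/s^2 (4 s.f.). Final answer: 0.1677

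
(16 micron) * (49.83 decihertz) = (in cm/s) 1 micron = 1e-06 m, so 16 micron = 16 * 1e-06 = 1.6e-05 m. 1 decihertz = 0.1 Hz, so 49.83 decihertz = 49.83 * 0.1 = 4.983 Hz. Combine: 1.6e-05 m * 4.983 Hz = 7.9728e-05 m/s. 1 cm/s = 0.01 m/s, so 7.9728e-05 m/s = 7.9728e-05 / 0.01 = 0.0079728 cm/s ≈ 0.007973 cm/s (4 s.f.). Final answer: 0.007973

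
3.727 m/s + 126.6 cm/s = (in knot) 9.706. Check: 3.727 m/s is already in m/s. 1 cm/s = 0.01 m/s, so 126.6 cm/s = 126.6 * 0.01 = 1.266 m/s. Sum: 3.727 + 1.266 = 4.993 m/s. 1 knot = 0.51444444 m/s, so 4.993 m/s = 4.993 / 0.51444444 = 9.7056156 knot ≈ 9.706 knot (4 s.f.).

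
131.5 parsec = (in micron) 1 parsec = 3.0856776e+16 m, so 131.5 parsec = 131.5 * 3.0856776e+16 = 4.057666e+18 m. 1 micron = 1e-06 m, so 4.057666e+18 m = 4.057666e+18 / 1e-06 = 4.057666e+24 micron ≈ 4.058e+24 micron (4 s.f.). Final answer: 4.058e+24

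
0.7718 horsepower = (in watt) 575.5. Check: 1 horsepower = 745.69987 W, so 0.7718 horsepower = 0.7718 * 745.69987 = 575.53116 W. 575.53116 W = 575.53116 watt ≈ 575.5 watt (4 s.f.).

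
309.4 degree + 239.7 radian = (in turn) 39.01. Check: 1 degree = 0.017453293 rad, so 309.4 degree = 309.4 * 0.017453293 = 5.4000487 rad. 239.7 radian = 239.7 rad. Sum: 5.4000487 + 239.7 = 245.10005 rad. 1 turn = 6.2831853 rad, so 245.10005 rad = 245.10005 / 6.2831853 = 39.008884 turn ≈ 39.01 turn (4 s.f.).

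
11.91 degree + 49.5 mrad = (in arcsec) 1 degree = 0.017453293 rad, so 11.91 degree = 11.91 * 0.017453293 = 0.20786871 rad. 1 mrad = 0.001 rad, so 49.5 mrad = 49.5 * 0.001 = 0.0495 rad. Sum: 0.20786871 + 0.0495 = 0.25736871 rad. 1 arcsec = 4.8481368e-06 rad, so 0.25736871 rad = 0.25736871 / 4.8481368e-06 = 53086.108 arcsec ≈ 5.309e+04 arcsec (4 s.f.). Final answer: 5.309e+04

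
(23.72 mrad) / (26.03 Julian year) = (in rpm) 1 mrad = 0.001 rad, so 23.72 mrad = 23.72 * 0.001 = 0.02372 rad. 1 Julian year = 31557600 s, so 26.03 Julian year = 26.03 * 31557600 = 8.2144433e+08 s. Combine: 0.02372 rad / 8.2144433e+08 s = 2.8875968e-11 rad/s. 1 rpm = 0.10471976 rad/s, so 2.8875968e-11 rad/s = 2.8875968e-11 / 0.10471976 = 2.7574518e-10 rpm ≈ 2.757e-10 rpm (4 s.f.). Final answer: 2.757e-10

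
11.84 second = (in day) 11.84 second = 11.84 s. 1 day = 86400 s, so 11.84 s = 11.84 / 86400 = 0.00013703704 day ≈ 0.000137 day (4 s.f.). Final answer: 0.000137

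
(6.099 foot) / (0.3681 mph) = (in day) 0.0001308. Check: 1 foot = 0.3048 m, so 6.099 foot = 6.099 * 0.3048 = 1.8589752 m. 1 mph = 0.44704 m/s, so 0.3681 mph = 0.3681 * 0.44704 = 0.16455542 m/s. Combine: 1.8589752 m / 0.16455542 m/s = 11.296955 s. 1 day = 86400 s, so 11.296955 s = 11.296955 / 86400 = 0.00013075179 day ≈ 0.0001308 day (4 s.f.).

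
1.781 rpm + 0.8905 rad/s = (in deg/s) 1 rpm = 0.10471976 rad/s, so 1.781 rpm = 1.781 * 0.10471976 = 0.18650588 rad/s. 0.8905 rad/s is already in rad/s. Sum: 0.18650588 + 0.8905 = 1.0770059 rad/s. 1 deg/s = 0.017453293 rad/s, so 1.0770059 rad/s = 1.0770059 / 0.017453293 = 61.707892 deg/s ≈ 61.71 deg/s (4 s.f.). Final answer: 61.71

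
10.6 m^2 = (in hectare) 0.00106. Check: 1 hectare = 10000 m^2, so 10.6 m^2 = 10.6 / 10000 = 0.00106 hectare.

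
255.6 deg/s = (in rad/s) 4.461. Check: 1 deg/s = 0.017453293 rad/s, so 255.6 deg/s = 255.6 * 0.017453293 = 4.4610616 rad/s. Result: 4.4610616 rad/s ≈ 4.461 rad/s (4 s.f.).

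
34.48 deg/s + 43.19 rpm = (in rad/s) 5.125. Check: 1 deg/s = 0.017453293 rad/s, so 34.48 deg/s = 34.48 * 0.017453293 = 0.60178953 rad/s. 1 rpm = 0.10471976 rad/s, so 43.19 rpm = 43.19 * 0.10471976 = 4.5228462 rad/s. Sum: 0.60178953 + 4.5228462 = 5.1246357 rad/s. Result: 5.1246357 rad/s ≈ 5.125 rad/s (4 s.f.).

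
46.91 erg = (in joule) 1 erg = 1e-07 J, so 46.91 erg = 46.91 * 1e-07 = 4.691e-06 J. 4.691e-06 J = 4.691e-06 joule. Final answer: 4.691e-06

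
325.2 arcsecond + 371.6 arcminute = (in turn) 0.01745. Check: 1 arcsecond = 4.8481368e-06 rad, so 325.2 arcsecond = 325.2 * 4.8481368e-06 = 0.0015766141 rad. 1 arcminute = 0.00029088821 rad, so 371.6 arcminute = 371.6 * 0.00029088821 = 0.10809406 rad. Sum: 0.0015766141 + 0.10809406 = 0.10967067 rad. 1 turn = 6.2831853 rad, so 0.10967067 rad = 0.10967067 / 6.2831853 = 0.01745463 turn ≈ 0.01745 turn (4 s.f.).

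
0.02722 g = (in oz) 0.0009602. Check: 1 g = 0.001 kg, so 0.02722 g = 0.02722 * 0.001 = 2.722e-05 kg. 1 oz = 0.028349523 kg, so 2.722e-05 kg = 2.722e-05 / 0.028349523 = 0.00096015724 oz ≈ 0.0009602 oz (4 s.f.).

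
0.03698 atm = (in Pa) 3747. Check: 1 atm = 101325 Pa, so 0.03698 atm = 0.03698 * 101325 = 3746.9985 Pa. Result: 3746.9985 Pa ≈ 3747 Pa (4 s.f.).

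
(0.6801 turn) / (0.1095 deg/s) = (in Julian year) 7.085e-05. Check: 1 turn = 6.2831853 rad, so 0.6801 turn = 0.6801 * 6.2831853 = 4.2731943 rad. 1 deg/s = 0.017453293 rad/s, so 0.1095 deg/s = 0.1095 * 0.017453293 = 0.0019111355 rad/s. Combine: 4.2731943 rad / 0.0019111355 rad/s = 2235.9452 s. 1 Julian year = 31557600 s, so 2235.9452 s = 2235.9452 / 31557600 = 7.0852828e-05 Julian year ≈ 7.085e-05 Julian year (4 s.f.).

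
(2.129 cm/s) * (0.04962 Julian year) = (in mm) 1 cm/s = 0.01 m/s, so 2.129 cm/s = 2.129 * 0.01 = 0.02129 m/s. 1 Julian year = 31557600 s, so 0.04962 Julian year = 0.04962 * 31557600 = 1565888.1 s. Combine: 0.02129 m/s * 1565888.1 s = 33337.758 m. 1 mm = 0.001 m, so 33337.758 m = 33337.758 / 0.001 = 33337758 mm ≈ 3.334e+07 mm (4 s.f.). Final answer: 3.334e+07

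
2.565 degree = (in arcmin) 1 degree = 0.017453293 rad, so 2.565 degree = 2.565 * 0.017453293 = 0.044767695 rad. 1 arcmin = 0.00029088821 rad, so 0.044767695 rad = 0.044767695 / 0.00029088821 = 153.9 arcmin. Final answer: 153.9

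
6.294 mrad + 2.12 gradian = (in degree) 2.269. Check: 1 mrad = 0.001 rad, so 6.294 mrad = 6.294 * 0.001 = 0.006294 rad. 1 gradian = 0.015707963 rad, so 2.12 gradian = 2.12 * 0.015707963 = 0.033300882 rad. Sum: 0.006294 + 0.033300882 = 0.039594882 rad. 1 degree = 0.017453293 rad, so 0.039594882 rad = 0.039594882 / 0.017453293 = 2.2686196 degree ≈ 2.269 degree (4 s.f.).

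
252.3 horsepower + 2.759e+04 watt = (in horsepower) 289.3. Check: 1 horsepower = 745.69987 W, so 252.3 horsepower = 252.3 * 745.69987 = 188140.08 W. 2.759e+04 watt = 27590 W. Sum: 188140.08 + 27590 = 215730.08 W. 1 horsepower = 745.69987 W, so 215730.08 W = 215730.08 / 745.69987 = 289.2988 horsepower ≈ 289.3 horsepower (4 s.f.).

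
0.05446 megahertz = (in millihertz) 5.446e+07. Check: 1 megahertz = 1000000 Hz, so 0.05446 megahertz = 0.05446 * 1000000 = 54460 Hz. 1 millihertz = 0.001 Hz, so 54460 Hz = 54460 / 0.001 = 54460000 millihertz ≈ 5.446e+07 millihertz (4 s.f.).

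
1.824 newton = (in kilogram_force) 1.824 newton = 1.824 N. 1 kilogram_force = 9.80665 N, so 1.824 N = 1.824 / 9.80665 = 0.18599624 kilogram_force ≈ 0.186 kilogram_force (4 s.f.). Final answer: 0.186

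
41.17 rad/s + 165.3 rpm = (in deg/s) 41.17 rad/s is already in rad/s. 1 rpm = 0.10471976 rad/s, so 165.3 rpm = 165.3 * 0.10471976 = 17.310176 rad/s. Sum: 41.17 + 17.310176 = 58.480176 rad/s. 1 deg/s = 0.017453293 rad/s, so 58.480176 rad/s = 58.480176 / 0.017453293 = 3350.6672 deg/s ≈ 3351 deg/s (4 s.f.). Final answer: 3351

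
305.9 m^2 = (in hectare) 1 hectare = 10000 m^2, so 305.9 m^2 = 305.9 / 10000 = 0.03059 hectare. Final answer: 0.03059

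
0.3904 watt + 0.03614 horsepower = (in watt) 0.3904 watt = 0.3904 W. 1 horsepower = 745.69987 W, so 0.03614 horsepower = 0.03614 * 745.69987 = 26.949593 W. Sum: 0.3904 + 26.949593 = 27.339993 W. 27.339993 W = 27.339993 watt ≈ 27.34 watt (4 s.f.). Final answer: 27.34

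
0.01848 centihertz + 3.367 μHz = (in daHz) 1.882e-05. Check: 1 centihertz = 0.01 Hz, so 0.01848 centihertz = 0.01848 * 0.01 = 0.0001848 Hz. 1 μHz = 1e-06 Hz, so 3.367 μHz = 3.367 * 1e-06 = 3.367e-06 Hz. Sum: 0.0001848 + 3.367e-06 = 0.000188167 Hz. 1 daHz = 10 Hz, so 0.000188167 Hz = 0.000188167 / 10 = 1.88167e-05 daHz ≈ 1.882e-05 daHz (4 s.f.).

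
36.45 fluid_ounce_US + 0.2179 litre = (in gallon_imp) 0.285. Check: 1 fluid_ounce_US = 2.957353e-05 m^3, so 36.45 fluid_ounce_US = 36.45 * 2.957353e-05 = 0.0010779552 m^3. 1 litre = 0.001 m^3, so 0.2179 litre = 0.2179 * 0.001 = 0.0002179 m^3. Sum: 0.0010779552 + 0.0002179 = 0.0012958552 m^3. 1 gallon_imp = 0.00454609 m^3, so 0.0012958552 m^3 = 0.0012958552 / 0.00454609 = 0.28504828 gallon_imp ≈ 0.285 gallon_imp (4 s.f.).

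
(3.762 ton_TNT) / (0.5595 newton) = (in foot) 1 ton_TNT = 4.184e+09 J, so 3.762 ton_TNT = 3.762 * 4.184e+09 = 1.5740208e+10 J. 0.5595 newton = 0.5595 N. Combine: 1.5740208e+10 J / 0.5595 N = 2.8132633e+10 m. 1 foot = 0.3048 m, so 2.8132633e+10 m = 2.8132633e+10 / 0.3048 = 9.2298664e+10 foot ≈ 9.23e+10 foot (4 s.f.). Final answer: 9.23e+10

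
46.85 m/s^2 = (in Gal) 1 Gal = 0.01 m/s^2, so 46.85 m/s^2 = 46.85 / 0.01 = 4685 Gal. Final answer: 4685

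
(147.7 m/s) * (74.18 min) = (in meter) 6.574e+05. Check: 147.7 m/s is already in m/s. 1 min = 60 s, so 74.18 min = 74.18 * 60 = 4450.8 s. Combine: 147.7 m/s * 4450.8 s = 657383.16 m. 657383.16 m = 657383.16 meter ≈ 6.574e+05 meter (4 s.f.).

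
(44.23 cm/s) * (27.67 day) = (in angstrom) 1 cm/s = 0.01 m/s, so 44.23 cm/s = 44.23 * 0.01 = 0.4423 m/s. 1 day = 86400 s, so 27.67 day = 27.67 * 86400 = 2390688 s. Combine: 0.4423 m/s * 2390688 s = 1057401.3 m. 1 angstrom = 1e-10 m, so 1057401.3 m = 1057401.3 / 1e-10 = 1.0574013e+16 angstrom ≈ 1.057e+16 angstrom (4 s.f.). Final answer: 1.057e+16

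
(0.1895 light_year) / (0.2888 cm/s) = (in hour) 1 light_year = 9.4607305e+15 m, so 0.1895 light_year = 0.1895 * 9.4607305e+15 = 1.7928084e+15 m. 1 cm/s = 0.01 m/s, so 0.2888 cm/s = 0.2888 * 0.01 = 0.002888 m/s. Combine: 1.7928084e+15 m / 0.002888 m/s = 6.2077854e+17 s. 1 hour = 3600 s, so 6.2077854e+17 s = 6.2077854e+17 / 3600 = 1.7243848e+14 hour ≈ 1.724e+14 hour (4 s.f.). Final answer: 1.724e+14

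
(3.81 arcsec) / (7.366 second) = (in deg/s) 1 arcsec = 4.8481368e-06 rad, so 3.81 arcsec = 3.81 * 4.8481368e-06 = 1.8471401e-05 rad. 7.366 second = 7.366 s. Combine: 1.8471401e-05 rad / 7.366 s = 2.507657e-06 rad/s. 1 deg/s = 0.017453293 rad/s, so 2.507657e-06 rad/s = 2.507657e-06 / 0.017453293 = 0.00014367816 deg/s ≈ 0.0001437 deg/s (4 s.f.). Final answer: 0.0001437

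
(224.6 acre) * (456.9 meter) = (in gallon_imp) 1 acre = 4046.8564 m^2, so 224.6 acre = 224.6 * 4046.8564 = 908923.95 m^2. 456.9 meter = 456.9 m. Combine: 908923.95 m^2 * 456.9 m = 4.1528735e+08 m^3. 1 gallon_imp = 0.00454609 m^3, so 4.1528735e+08 m^3 = 4.1528735e+08 / 0.00454609 = 9.1350447e+10 gallon_imp ≈ 9.135e+10 gallon_imp (4 s.f.). Final answer: 9.135e+10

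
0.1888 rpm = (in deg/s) 1 rpm = 0.10471976 rad/s, so 0.1888 rpm = 0.1888 * 0.10471976 = 0.01977109 rad/s. 1 deg/s = 0.017453293 rad/s, so 0.01977109 rad/s = 0.01977109 / 0.017453293 = 1.1328 deg/s ≈ 1.133 deg/s (4 s.f.). Final answer: 1.133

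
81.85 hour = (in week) 1 hour = 3600 s, so 81.85 hour = 81.85 * 3600 = 294660 s. 1 week = 604800 s, so 294660 s = 294660 / 604800 = 0.48720238 week ≈ 0.4872 week (4 s.f.). Final answer: 0.4872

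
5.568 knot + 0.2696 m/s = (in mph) 7.011. Check: 1 knot = 0.51444444 m/s, so 5.568 knot = 5.568 * 0.51444444 = 2.8644267 m/s. 0.2696 m/s is already in m/s. Sum: 2.8644267 + 0.2696 = 3.1340267 m/s. 1 mph = 0.44704 m/s, so 3.1340267 m/s = 3.1340267 / 0.44704 = 7.010618 mph ≈ 7.011 mph (4 s.f.).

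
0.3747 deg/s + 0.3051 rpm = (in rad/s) 0.03849. Check: 1 deg/s = 0.017453293 rad/s, so 0.3747 deg/s = 0.3747 * 0.017453293 = 0.0065397487 rad/s. 1 rpm = 0.10471976 rad/s, so 0.3051 rpm = 0.3051 * 0.10471976 = 0.031949997 rad/s. Sum: 0.0065397487 + 0.031949997 = 0.038489746 rad/s. Result: 0.038489746 rad/s ≈ 0.03849 rad/s (4 s.f.).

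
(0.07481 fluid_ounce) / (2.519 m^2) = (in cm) 1 fluid_ounce = 2.957353e-05 m^3, so 0.07481 fluid_ounce = 0.07481 * 2.957353e-05 = 2.2123957e-06 m^3. 2.519 m^2 is already in m^2. Combine: 2.2123957e-06 m^3 / 2.519 m^2 = 8.7828335e-07 m. 1 cm = 0.01 m, so 8.7828335e-07 m = 8.7828335e-07 / 0.01 = 8.7828335e-05 cm ≈ 8.783e-05 cm (4 s.f.). Final answer: 8.783e-05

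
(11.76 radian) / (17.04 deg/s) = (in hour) 0.01098. Check: 11.76 radian = 11.76 rad. 1 deg/s = 0.017453293 rad/s, so 17.04 deg/s = 17.04 * 0.017453293 = 0.2974041 rad/s. Combine: 11.76 rad / 0.2974041 rad/s = 39.542158 s. 1 hour = 3600 s, so 39.542158 s = 39.542158 / 3600 = 0.010983933 hour ≈ 0.01098 hour (4 s.f.).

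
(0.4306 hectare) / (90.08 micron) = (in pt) 1 hectare = 10000 m^2, so 0.4306 hectare = 0.4306 * 10000 = 4306 m^2. 1 micron = 1e-06 m, so 90.08 micron = 90.08 * 1e-06 = 9.008e-05 m. Combine: 4306 m^2 / 9.008e-05 m = 47801954 m. 1 pt = 0.00035277778 m, so 47801954 m = 47801954 / 0.00035277778 = 1.355016e+11 pt ≈ 1.355e+11 pt (4 s.f.). Final answer: 1.355e+11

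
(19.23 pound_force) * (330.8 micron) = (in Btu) 1 pound_force = 4.4482216 N, so 19.23 pound_force = 19.23 * 4.4482216 = 85.539302 N. 1 micron = 1e-06 m, so 330.8 micron = 330.8 * 1e-06 = 0.0003308 m. Combine: 85.539302 N * 0.0003308 m = 0.028296401 J. 1 Btu = 1055.0559 J, so 0.028296401 J = 0.028296401 / 1055.0559 = 2.6819813e-05 Btu ≈ 2.682e-05 Btu (4 s.f.). Final answer: 2.682e-05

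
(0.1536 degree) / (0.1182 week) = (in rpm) 1 degree = 0.017453293 rad, so 0.1536 degree = 0.1536 * 0.017453293 = 0.0026808257 rad. 1 week = 604800 s, so 0.1182 week = 0.1182 * 604800 = 71487.36 s. Combine: 0.0026808257 rad / 71487.36 s = 3.7500696e-08 rad/s. 1 rpm = 0.10471976 rad/s, so 3.7500696e-08 rad/s = 3.7500696e-08 / 0.10471976 = 3.5810527e-07 rpm ≈ 3.581e-07 rpm (4 s.f.). Final answer: 3.581e-07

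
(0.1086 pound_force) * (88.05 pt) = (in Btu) 1.422e-05. Check: 1 pound_force = 4.4482216 N, so 0.1086 pound_force = 0.1086 * 4.4482216 = 0.48307687 N. 1 pt = 0.00035277778 m, so 88.05 pt = 88.05 * 0.00035277778 = 0.031062083 m. Combine: 0.48307687 N * 0.031062083 m = 0.015005374 J. 1 Btu = 1055.0559 J, so 0.015005374 J = 0.015005374 / 1055.0559 = 1.422235e-05 Btu ≈ 1.422e-05 Btu (4 s.f.).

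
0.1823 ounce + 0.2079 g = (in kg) 0.005376. Check: 1 ounce = 0.028349523 kg, so 0.1823 ounce = 0.1823 * 0.028349523 = 0.0051681181 kg. 1 g = 0.001 kg, so 0.2079 g = 0.2079 * 0.001 = 0.0002079 kg. Sum: 0.0051681181 + 0.0002079 = 0.0053760181 kg. Result: 0.0053760181 kg ≈ 0.005376 kg (4 s.f.).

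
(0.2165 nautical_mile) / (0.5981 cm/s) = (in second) 1 nautical_mile = 1852 m, so 0.2165 nautical_mile = 0.2165 * 1852 = 400.958 m. 1 cm/s = 0.01 m/s, so 0.5981 cm/s = 0.5981 * 0.01 = 0.005981 m/s. Combine: 400.958 m / 0.005981 m/s = 67038.622 s. 67038.622 s = 67038.622 second ≈ 6.704e+04 second (4 s.f.). Final answer: 6.704e+04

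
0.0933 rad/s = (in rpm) 1 rpm = 0.10471976 rad/s, so 0.0933 rad/s = 0.0933 / 0.10471976 = 0.89094937 rpm ≈ 0.8909 rpm (4 s.f.). Final answer: 0.8909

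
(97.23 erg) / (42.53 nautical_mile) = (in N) 1.234e-10. Check: 1 erg = 1e-07 J, so 97.23 erg = 97.23 * 1e-07 = 9.723e-06 J. 1 nautical_mile = 1852 m, so 42.53 nautical_mile = 42.53 * 1852 = 78765.56 m. Combine: 9.723e-06 J / 78765.56 m = 1.2344228e-10 N. Result: 1.2344228e-10 N ≈ 1.234e-10 N (4 s.f.).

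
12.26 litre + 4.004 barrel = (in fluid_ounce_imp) 2.284e+04. Check: 1 litre = 0.001 m^3, so 12.26 litre = 12.26 * 0.001 = 0.01226 m^3. 1 barrel = 0.15898729 m^3, so 4.004 barrel = 4.004 * 0.15898729 = 0.63658513 m^3. Sum: 0.01226 + 0.63658513 = 0.64884513 m^3. 1 fluid_ounce_imp = 2.8413063e-05 m^3, so 0.64884513 m^3 = 0.64884513 / 2.8413063e-05 = 22836.156 fluid_ounce_imp ≈ 2.284e+04 fluid_ounce_imp (4 s.f.).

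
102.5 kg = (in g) 1.025e+05. Check: 1 g = 0.001 kg, so 102.5 kg = 102.5 / 0.001 = 102500 g ≈ 1.025e+05 g (4 s.f.).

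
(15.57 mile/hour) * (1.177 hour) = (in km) 29.49. Check: 1 mile/hour = 0.44704 m/s, so 15.57 mile/hour = 15.57 * 0.44704 = 6.9604128 m/s. 1 hour = 3600 s, so 1.177 hour = 1.177 * 3600 = 4237.2 s. Combine: 6.9604128 m/s * 4237.2 s = 29492.661 m. 1 km = 1000 m, so 29492.661 m = 29492.661 / 1000 = 29.492661 km ≈ 29.49 km (4 s.f.).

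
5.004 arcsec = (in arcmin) 0.0834. Check: 1 arcsec = 4.8481368e-06 rad, so 5.004 arcsec = 5.004 * 4.8481368e-06 = 2.4260077e-05 rad. 1 arcmin = 0.00029088821 rad, so 2.4260077e-05 rad = 2.4260077e-05 / 0.00029088821 = 0.0834 arcmin.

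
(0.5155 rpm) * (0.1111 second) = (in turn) 1 rpm = 0.10471976 rad/s, so 0.5155 rpm = 0.5155 * 0.10471976 = 0.053983034 rad/s. 0.1111 second = 0.1111 s. Combine: 0.053983034 rad/s * 0.1111 s = 0.0059975151 rad. 1 turn = 6.2831853 rad, so 0.0059975151 rad = 0.0059975151 / 6.2831853 = 0.00095453417 turn ≈ 0.0009545 turn (4 s.f.). Final answer: 0.0009545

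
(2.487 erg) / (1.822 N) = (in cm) 1.365e-05. Check: 1 erg = 1e-07 J, so 2.487 erg = 2.487 * 1e-07 = 2.487e-07 J. 1.822 N is already in N. Combine: 2.487e-07 J / 1.822 N = 1.3649835e-07 m. 1 cm = 0.01 m, so 1.3649835e-07 m = 1.3649835e-07 / 0.01 = 1.3649835e-05 cm ≈ 1.365e-05 cm (4 s.f.).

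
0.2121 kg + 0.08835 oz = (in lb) 0.2121 kg is already in kg. 1 oz = 0.028349523 kg, so 0.08835 oz = 0.08835 * 0.028349523 = 0.0025046804 kg. Sum: 0.2121 + 0.0025046804 = 0.21460468 kg. 1 lb = 0.45359237 kg, so 0.21460468 kg = 0.21460468 / 0.45359237 = 0.47312233 lb ≈ 0.4731 lb (4 s.f.). Final answer: 0.4731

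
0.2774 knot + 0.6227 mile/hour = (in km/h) 1 knot = 0.51444444 m/s, so 0.2774 knot = 0.2774 * 0.51444444 = 0.14270689 m/s. 1 mile/hour = 0.44704 m/s, so 0.6227 mile/hour = 0.6227 * 0.44704 = 0.27837181 m/s. Sum: 0.14270689 + 0.27837181 = 0.4210787 m/s. 1 km/h = 0.27777778 m/s, so 0.4210787 m/s = 0.4210787 / 0.27777778 = 1.5158833 km/h ≈ 1.516 km/h (4 s.f.). Final answer: 1.516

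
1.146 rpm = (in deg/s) 1 rpm = 0.10471976 rad/s, so 1.146 rpm = 1.146 * 0.10471976 = 0.12000884 rad/s. 1 deg/s = 0.017453293 rad/s, so 0.12000884 rad/s = 0.12000884 / 0.017453293 = 6.876 deg/s. Final answer: 6.876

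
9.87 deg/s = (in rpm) 1 deg/s = 0.017453293 rad/s, so 9.87 deg/s = 9.87 * 0.017453293 = 0.172264 rad/s. 1 rpm = 0.10471976 rad/s, so 0.172264 rad/s = 0.172264 / 0.10471976 = 1.645 rpm. Final answer: 1.645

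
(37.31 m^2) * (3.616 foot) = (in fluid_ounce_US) 37.31 m^2 is already in m^2. 1 foot = 0.3048 m, so 3.616 foot = 3.616 * 0.3048 = 1.1021568 m. Combine: 37.31 m^2 * 1.1021568 m = 41.12147 m^3. 1 fluid_ounce_US = 2.957353e-05 m^3, so 41.12147 m^3 = 41.12147 / 2.957353e-05 = 1390482.3 fluid_ounce_US ≈ 1.39e+06 fluid_ounce_US (4 s.f.). Final answer: 1.39e+06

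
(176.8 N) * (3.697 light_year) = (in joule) 176.8 N is already in N. 1 light_year = 9.4607305e+15 m, so 3.697 light_year = 3.697 * 9.4607305e+15 = 3.4976321e+16 m. Combine: 176.8 N * 3.4976321e+16 m = 6.1838135e+18 J. 6.1838135e+18 J = 6.1838135e+18 joule ≈ 6.184e+18 joule (4 s.f.). Final answer: 6.184e+18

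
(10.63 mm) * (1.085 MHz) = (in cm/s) 1.153e+06. Check: 1 mm = 0.001 m, so 10.63 mm = 10.63 * 0.001 = 0.01063 m. 1 MHz = 1000000 Hz, so 1.085 MHz = 1.085 * 1000000 = 1085000 Hz. Combine: 0.01063 m * 1085000 Hz = 11533.55 m/s. 1 cm/s = 0.01 m/s, so 11533.55 m/s = 11533.55 / 0.01 = 1153355 cm/s ≈ 1.153e+06 cm/s (4 s.f.).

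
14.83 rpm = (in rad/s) 1 rpm = 0.10471976 rad/s, so 14.83 rpm = 14.83 * 0.10471976 = 1.552994 rad/s. Result: 1.552994 rad/s ≈ 1.553 rad/s (4 s.f.). Final answer: 1.553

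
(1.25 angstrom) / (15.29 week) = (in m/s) 1.352e-17. Check: 1 angstrom = 1e-10 m, so 1.25 angstrom = 1.25 * 1e-10 = 1.25e-10 m. 1 week = 604800 s, so 15.29 week = 15.29 * 604800 = 9247392 s. Combine: 1.25e-10 m / 9247392 s = 1.3517325e-17 m/s. Result: 1.3517325e-17 m/s ≈ 1.352e-17 m/s (4 s.f.).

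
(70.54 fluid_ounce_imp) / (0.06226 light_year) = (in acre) 1 fluid_ounce_imp = 2.8413063e-05 m^3, so 70.54 fluid_ounce_imp = 70.54 * 2.8413063e-05 = 0.0020042574 m^3. 1 light_year = 9.4607305e+15 m, so 0.06226 light_year = 0.06226 * 9.4607305e+15 = 5.8902508e+14 m. Combine: 0.0020042574 m^3 / 5.8902508e+14 m = 3.4026691e-18 m^2. 1 acre = 4046.8564 m^2, so 3.4026691e-18 m^2 = 3.4026691e-18 / 4046.8564 = 8.4081784e-22 acre ≈ 8.408e-22 acre (4 s.f.). Final answer: 8.408e-22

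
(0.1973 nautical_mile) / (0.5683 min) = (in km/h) 38.58. Check: 1 nautical_mile = 1852 m, so 0.1973 nautical_mile = 0.1973 * 1852 = 365.3996 m. 1 min = 60 s, so 0.5683 min = 0.5683 * 60 = 34.098 s. Combine: 365.3996 m / 34.098 s = 10.716159 m/s. 1 km/h = 0.27777778 m/s, so 10.716159 m/s = 10.716159 / 0.27777778 = 38.578173 km/h ≈ 38.58 km/h (4 s.f.).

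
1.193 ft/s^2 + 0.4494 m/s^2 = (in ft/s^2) 2.667. Check: 1 ft/s^2 = 0.3048 m/s^2, so 1.193 ft/s^2 = 1.193 * 0.3048 = 0.3636264 m/s^2. 0.4494 m/s^2 is already in m/s^2. Sum: 0.3636264 + 0.4494 = 0.8130264 m/s^2. 1 ft/s^2 = 0.3048 m/s^2, so 0.8130264 m/s^2 = 0.8130264 / 0.3048 = 2.6674094 ft/s^2 ≈ 2.667 ft/s^2 (4 s.f.).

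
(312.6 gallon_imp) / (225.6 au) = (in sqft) 1 gallon_imp = 0.00454609 m^3, so 312.6 gallon_imp = 312.6 * 0.00454609 = 1.4211077 m^3. 1 au = 1.4959787e+11 m, so 225.6 au = 225.6 * 1.4959787e+11 = 3.374928e+13 m. Combine: 1.4211077 m^3 / 3.374928e+13 m = 4.2107795e-14 m^2. 1 sqft = 0.09290304 m^2, so 4.2107795e-14 m^2 = 4.2107795e-14 / 0.09290304 = 4.5324453e-13 sqft ≈ 4.532e-13 sqft (4 s.f.). Final answer: 4.532e-13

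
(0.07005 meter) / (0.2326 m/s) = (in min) 0.005019. Check: 0.07005 meter = 0.07005 m. 0.2326 m/s is already in m/s. Combine: 0.07005 m / 0.2326 m/s = 0.30116079 s. 1 min = 60 s, so 0.30116079 s = 0.30116079 / 60 = 0.0050193465 min ≈ 0.005019 min (4 s.f.).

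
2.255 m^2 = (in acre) 0.0005572. Check: 1 acre = 4046.8564 m^2, so 2.255 m^2 = 2.255 / 4046.8564 = 0.00055722264 acre ≈ 0.0005572 acre (4 s.f.).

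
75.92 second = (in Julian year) 75.92 second = 75.92 s. 1 Julian year = 31557600 s, so 75.92 s = 75.92 / 31557600 = 2.4057596e-06 Julian year ≈ 2.406e-06 Julian year (4 s.f.). Final answer: 2.406e-06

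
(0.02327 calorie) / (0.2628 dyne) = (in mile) 23.02. Check: 1 calorie = 4.184 J, so 0.02327 calorie = 0.02327 * 4.184 = 0.09736168 J. 1 dyne = 1e-05 N, so 0.2628 dyne = 0.2628 * 1e-05 = 2.628e-06 N. Combine: 0.09736168 J / 2.628e-06 N = 37047.823 m. 1 mile = 1609.344 m, so 37047.823 m = 37047.823 / 1609.344 = 23.02045 mile ≈ 23.02 mile (4 s.f.).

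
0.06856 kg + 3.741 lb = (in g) 1765. Check: 0.06856 kg is already in kg. 1 lb = 0.45359237 kg, so 3.741 lb = 3.741 * 0.45359237 = 1.6968891 kg. Sum: 0.06856 + 1.6968891 = 1.7654491 kg. 1 g = 0.001 kg, so 1.7654491 kg = 1.7654491 / 0.001 = 1765.4491 g ≈ 1765 g (4 s.f.).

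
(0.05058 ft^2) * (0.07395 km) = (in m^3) 0.3475. Check: 1 ft^2 = 0.09290304 m^2, so 0.05058 ft^2 = 0.05058 * 0.09290304 = 0.0046990358 m^2. 1 km = 1000 m, so 0.07395 km = 0.07395 * 1000 = 73.95 m. Combine: 0.0046990358 m^2 * 73.95 m = 0.34749369 m^3. Result: 0.34749369 m^3 ≈ 0.3475 m^3 (4 s.f.).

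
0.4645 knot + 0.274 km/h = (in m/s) 1 knot = 0.51444444 m/s, so 0.4645 knot = 0.4645 * 0.51444444 = 0.23895944 m/s. 1 km/h = 0.27777778 m/s, so 0.274 km/h = 0.274 * 0.27777778 = 0.076111111 m/s. Sum: 0.23895944 + 0.076111111 = 0.31507056 m/s. Result: 0.31507056 m/s ≈ 0.3151 m/s (4 s.f.). Final answer: 0.3151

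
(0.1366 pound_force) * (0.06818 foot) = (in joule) 0.01263. Check: 1 pound_force = 4.4482216 N, so 0.1366 pound_force = 0.1366 * 4.4482216 = 0.60762707 N. 1 foot = 0.3048 m, so 0.06818 foot = 0.06818 * 0.3048 = 0.020781264 m. Combine: 0.60762707 N * 0.020781264 m = 0.012627259 J. 0.012627259 J = 0.012627259 joule ≈ 0.01263 joule (4 s.f.).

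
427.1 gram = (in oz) 1 gram = 0.001 kg, so 427.1 gram = 427.1 * 0.001 = 0.4271 kg. 1 oz = 0.028349523 kg, so 0.4271 kg = 0.4271 / 0.028349523 = 15.065509 oz ≈ 15.07 oz (4 s.f.). Final answer: 15.07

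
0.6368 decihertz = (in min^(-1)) 1 decihertz = 0.1 Hz, so 0.6368 decihertz = 0.6368 * 0.1 = 0.06368 Hz. 1 min^(-1) = 0.016666667 Hz, so 0.06368 Hz = 0.06368 / 0.016666667 = 3.8208 min^(-1) ≈ 3.821 min^(-1) (4 s.f.). Final answer: 3.821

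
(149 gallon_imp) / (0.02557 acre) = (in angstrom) 6.546e+07. Check: 1 gallon_imp = 0.00454609 m^3, so 149 gallon_imp = 149 * 0.00454609 = 0.67736741 m^3. 1 acre = 4046.8564 m^2, so 0.02557 acre = 0.02557 * 4046.8564 = 103.47812 m^2. Combine: 0.67736741 m^3 / 103.47812 m^2 = 0.0065459966 m. 1 angstrom = 1e-10 m, so 0.0065459966 m = 0.0065459966 / 1e-10 = 65459966 angstrom ≈ 6.546e+07 angstrom (4 s.f.).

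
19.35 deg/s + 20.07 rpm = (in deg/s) 139.8. Check: 1 deg/s = 0.017453293 rad/s, so 19.35 deg/s = 19.35 * 0.017453293 = 0.33772121 rad/s. 1 rpm = 0.10471976 rad/s, so 20.07 rpm = 20.07 * 0.10471976 = 2.1017255 rad/s. Sum: 0.33772121 + 2.1017255 = 2.4394467 rad/s. 1 deg/s = 0.017453293 rad/s, so 2.4394467 rad/s = 2.4394467 / 0.017453293 = 139.77 deg/s ≈ 139.8 deg/s (4 s.f.).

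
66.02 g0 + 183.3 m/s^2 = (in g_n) 1 g0 = 9.80665 m/s^2, so 66.02 g0 = 66.02 * 9.80665 = 647.43503 m/s^2. 183.3 m/s^2 is already in m/s^2. Sum: 647.43503 + 183.3 = 830.73503 m/s^2. 1 g_n = 9.80665 m/s^2, so 830.73503 m/s^2 = 830.73503 / 9.80665 = 84.711398 g_n ≈ 84.71 g_n (4 s.f.). Final answer: 84.71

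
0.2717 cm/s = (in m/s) 0.002717. Check: 1 cm/s = 0.01 m/s, so 0.2717 cm/s = 0.2717 * 0.01 = 0.002717 m/s. Result: 0.002717 m/s.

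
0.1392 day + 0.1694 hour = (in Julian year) 1 day = 86400 s, so 0.1392 day = 0.1392 * 86400 = 12026.88 s. 1 hour = 3600 s, so 0.1694 hour = 0.1694 * 3600 = 609.84 s. Sum: 12026.88 + 609.84 = 12636.72 s. 1 Julian year = 31557600 s, so 12636.72 s = 12636.72 / 31557600 = 0.00040043349 Julian year ≈ 0.0004004 Julian year (4 s.f.). Final answer: 0.0004004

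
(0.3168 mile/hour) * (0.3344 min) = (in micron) 1 mile/hour = 0.44704 m/s, so 0.3168 mile/hour = 0.3168 * 0.44704 = 0.14162227 m/s. 1 min = 60 s, so 0.3344 min = 0.3344 * 60 = 20.064 s. Combine: 0.14162227 m/s * 20.064 s = 2.8415093 m. 1 micron = 1e-06 m, so 2.8415093 m = 2.8415093 / 1e-06 = 2841509.3 micron ≈ 2.842e+06 micron (4 s.f.). Final answer: 2.842e+06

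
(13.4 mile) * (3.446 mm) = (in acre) 1 mile = 1609.344 m, so 13.4 mile = 13.4 * 1609.344 = 21565.21 m. 1 mm = 0.001 m, so 3.446 mm = 3.446 * 0.001 = 0.003446 m. Combine: 21565.21 m * 0.003446 m = 74.313712 m^2. 1 acre = 4046.8564 m^2, so 74.313712 m^2 = 74.313712 / 4046.8564 = 0.018363318 acre ≈ 0.01836 acre (4 s.f.). Final answer: 0.01836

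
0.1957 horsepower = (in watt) 1 horsepower = 745.69987 W, so 0.1957 horsepower = 0.1957 * 745.69987 = 145.93346 W. 145.93346 W = 145.93346 watt ≈ 145.9 watt (4 s.f.). Final answer: 145.9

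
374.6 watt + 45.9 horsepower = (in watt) 374.6 watt = 374.6 W. 1 horsepower = 745.69987 W, so 45.9 horsepower = 45.9 * 745.69987 = 34227.624 W. Sum: 374.6 + 34227.624 = 34602.224 W. 34602.224 W = 34602.224 watt ≈ 3.46e+04 watt (4 s.f.). Final answer: 3.46e+04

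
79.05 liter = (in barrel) 0.4972. Check: 1 liter = 0.001 m^3, so 79.05 liter = 79.05 * 0.001 = 0.07905 m^3. 1 barrel = 0.15898729 m^3, so 0.07905 m^3 = 0.07905 / 0.15898729 = 0.49720954 barrel ≈ 0.4972 barrel (4 s.f.).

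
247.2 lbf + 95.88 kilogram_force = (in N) 1 lbf = 4.4482216 N, so 247.2 lbf = 247.2 * 4.4482216 = 1099.6004 N. 1 kilogram_force = 9.80665 N, so 95.88 kilogram_force = 95.88 * 9.80665 = 940.2616 N. Sum: 1099.6004 + 940.2616 = 2039.862 N. Result: 2039.862 N ≈ 2040 N (4 s.f.). Final answer: 2040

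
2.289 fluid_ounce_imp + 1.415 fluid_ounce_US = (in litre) 1 fluid_ounce_imp = 2.8413063e-05 m^3, so 2.289 fluid_ounce_imp = 2.289 * 2.8413063e-05 = 6.50375e-05 m^3. 1 fluid_ounce_US = 2.957353e-05 m^3, so 1.415 fluid_ounce_US = 1.415 * 2.957353e-05 = 4.1846544e-05 m^3. Sum: 6.50375e-05 + 4.1846544e-05 = 0.00010688404 m^3. 1 litre = 0.001 m^3, so 0.00010688404 m^3 = 0.00010688404 / 0.001 = 0.10688404 litre ≈ 0.1069 litre (4 s.f.). Final answer: 0.1069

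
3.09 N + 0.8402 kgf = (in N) 11.33. Check: 3.09 N is already in N. 1 kgf = 9.80665 N, so 0.8402 kgf = 0.8402 * 9.80665 = 8.2395473 N. Sum: 3.09 + 8.2395473 = 11.329547 N. Result: 11.329547 N ≈ 11.33 N (4 s.f.).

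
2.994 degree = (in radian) 1 degree = 0.017453293 rad, so 2.994 degree = 2.994 * 0.017453293 = 0.052255158 rad. 0.052255158 rad = 0.052255158 radian ≈ 0.05226 radian (4 s.f.). Final answer: 0.05226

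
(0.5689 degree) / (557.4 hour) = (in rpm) 4.725e-08. Check: 1 degree = 0.017453293 rad, so 0.5689 degree = 0.5689 * 0.017453293 = 0.0099291781 rad. 1 hour = 3600 s, so 557.4 hour = 557.4 * 3600 = 2006640 s. Combine: 0.0099291781 rad / 2006640 s = 4.9481612e-09 rad/s. 1 rpm = 0.10471976 rad/s, so 4.9481612e-09 rad/s = 4.9481612e-09 / 0.10471976 = 4.7251458e-08 rpm ≈ 4.725e-08 rpm (4 s.f.).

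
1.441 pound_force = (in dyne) 6.41e+05. Check: 1 pound_force = 4.4482216 N, so 1.441 pound_force = 1.441 * 4.4482216 = 6.4098873 N. 1 dyne = 1e-05 N, so 6.4098873 N = 6.4098873 / 1e-05 = 640988.73 dyne ≈ 6.41e+05 dyne (4 s.f.).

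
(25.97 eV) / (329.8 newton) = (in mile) 1 eV = 1.6021766e-19 J, so 25.97 eV = 25.97 * 1.6021766e-19 = 4.1608527e-18 J. 329.8 newton = 329.8 N. Combine: 4.1608527e-18 J / 329.8 N = 1.2616291e-20 m. 1 mile = 1609.344 m, so 1.2616291e-20 m = 1.2616291e-20 / 1609.344 = 7.8393997e-24 mile ≈ 7.839e-24 mile (4 s.f.). Final answer: 7.839e-24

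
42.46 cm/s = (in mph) 0.9498. Check: 1 cm/s = 0.01 m/s, so 42.46 cm/s = 42.46 * 0.01 = 0.4246 m/s. 1 mph = 0.44704 m/s, so 0.4246 m/s = 0.4246 / 0.44704 = 0.94980315 mph ≈ 0.9498 mph (4 s.f.).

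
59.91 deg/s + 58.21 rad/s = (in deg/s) 1 deg/s = 0.017453293 rad/s, so 59.91 deg/s = 59.91 * 0.017453293 = 1.0456268 rad/s. 58.21 rad/s is already in rad/s. Sum: 1.0456268 + 58.21 = 59.255627 rad/s. 1 deg/s = 0.017453293 rad/s, so 59.255627 rad/s = 59.255627 / 0.017453293 = 3395.0973 deg/s ≈ 3395 deg/s (4 s.f.). Final answer: 3395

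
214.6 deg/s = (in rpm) 1 deg/s = 0.017453293 rad/s, so 214.6 deg/s = 214.6 * 0.017453293 = 3.7454766 rad/s. 1 rpm = 0.10471976 rad/s, so 3.7454766 rad/s = 3.7454766 / 0.10471976 = 35.766667 rpm ≈ 35.77 rpm (4 s.f.). Final answer: 35.77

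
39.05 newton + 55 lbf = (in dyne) 2.837e+07. Check: 39.05 newton = 39.05 N. 1 lbf = 4.4482216 N, so 55 lbf = 55 * 4.4482216 = 244.65219 N. Sum: 39.05 + 244.65219 = 283.70219 N. 1 dyne = 1e-05 N, so 283.70219 N = 283.70219 / 1e-05 = 28370219 dyne ≈ 2.837e+07 dyne (4 s.f.).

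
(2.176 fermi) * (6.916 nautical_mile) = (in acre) 6.887e-15. Check: 1 fermi = 1e-15 m, so 2.176 fermi = 2.176 * 1e-15 = 2.176e-15 m. 1 nautical_mile = 1852 m, so 6.916 nautical_mile = 6.916 * 1852 = 12808.432 m. Combine: 2.176e-15 m * 12808.432 m = 2.7871148e-11 m^2. 1 acre = 4046.8564 m^2, so 2.7871148e-11 m^2 = 2.7871148e-11 / 4046.8564 = 6.8871107e-15 acre ≈ 6.887e-15 acre (4 s.f.).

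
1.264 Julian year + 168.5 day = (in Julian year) 1.725. Check: 1 Julian year = 31557600 s, so 1.264 Julian year = 1.264 * 31557600 = 39888806 s. 1 day = 86400 s, so 168.5 day = 168.5 * 86400 = 14558400 s. Sum: 39888806 + 14558400 = 54447206 s. 1 Julian year = 31557600 s, so 54447206 s = 54447206 / 31557600 = 1.7253279 Julian year ≈ 1.725 Julian year (4 s.f.).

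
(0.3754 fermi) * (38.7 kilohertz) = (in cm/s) 1.453e-09. Check: 1 fermi = 1e-15 m, so 0.3754 fermi = 0.3754 * 1e-15 = 3.754e-16 m. 1 kilohertz = 1000 Hz, so 38.7 kilohertz = 38.7 * 1000 = 38700 Hz. Combine: 3.754e-16 m * 38700 Hz = 1.452798e-11 m/s. 1 cm/s = 0.01 m/s, so 1.452798e-11 m/s = 1.452798e-11 / 0.01 = 1.452798e-09 cm/s ≈ 1.453e-09 cm/s (4 s.f.).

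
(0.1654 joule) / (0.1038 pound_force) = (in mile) 0.1654 joule = 0.1654 J. 1 pound_force = 4.4482216 N, so 0.1038 pound_force = 0.1038 * 4.4482216 = 0.4617254 N. Combine: 0.1654 J / 0.4617254 N = 0.35822157 m. 1 mile = 1609.344 m, so 0.35822157 m = 0.35822157 / 1609.344 = 0.00022258857 mile ≈ 0.0002226 mile (4 s.f.). Final answer: 0.0002226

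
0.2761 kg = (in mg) 2.761e+05. Check: 1 mg = 1e-06 kg, so 0.2761 kg = 0.2761 / 1e-06 = 276100 mg ≈ 2.761e+05 mg (4 s.f.).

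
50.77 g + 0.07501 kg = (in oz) 4.437. Check: 1 g = 0.001 kg, so 50.77 g = 50.77 * 0.001 = 0.05077 kg. 0.07501 kg is already in kg. Sum: 0.05077 + 0.07501 = 0.12578 kg. 1 oz = 0.028349523 kg, so 0.12578 kg = 0.12578 / 0.028349523 = 4.4367589 oz ≈ 4.437 oz (4 s.f.).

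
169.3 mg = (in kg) 0.0001693. Check: 1 mg = 1e-06 kg, so 169.3 mg = 169.3 * 1e-06 = 0.0001693 kg. Result: 0.0001693 kg.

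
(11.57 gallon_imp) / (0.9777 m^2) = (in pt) 1 gallon_imp = 0.00454609 m^3, so 11.57 gallon_imp = 11.57 * 0.00454609 = 0.052598261 m^3. 0.9777 m^2 is already in m^2. Combine: 0.052598261 m^3 / 0.9777 m^2 = 0.053797956 m. 1 pt = 0.00035277778 m, so 0.053797956 m = 0.053797956 / 0.00035277778 = 152.49814 pt ≈ 152.5 pt (4 s.f.). Final answer: 152.5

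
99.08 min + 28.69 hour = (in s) 1 min = 60 s, so 99.08 min = 99.08 * 60 = 5944.8 s. 1 hour = 3600 s, so 28.69 hour = 28.69 * 3600 = 103284 s. Sum: 5944.8 + 103284 = 109228.8 s. Result: 109228.8 s ≈ 1.092e+05 s (4 s.f.). Final answer: 1.092e+05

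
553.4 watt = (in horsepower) 553.4 watt = 553.4 W. 1 horsepower = 745.69987 W, so 553.4 W = 553.4 / 745.69987 = 0.74212162 horsepower ≈ 0.7421 horsepower (4 s.f.). Final answer: 0.7421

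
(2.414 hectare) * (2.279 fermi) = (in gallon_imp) 1.21e-08. Check: 1 hectare = 10000 m^2, so 2.414 hectare = 2.414 * 10000 = 24140 m^2. 1 fermi = 1e-15 m, so 2.279 fermi = 2.279 * 1e-15 = 2.279e-15 m. Combine: 24140 m^2 * 2.279e-15 m = 5.501506e-11 m^3. 1 gallon_imp = 0.00454609 m^3, so 5.501506e-11 m^3 = 5.501506e-11 / 0.00454609 = 1.2101621e-08 gallon_imp ≈ 1.21e-08 gallon_imp (4 s.f.).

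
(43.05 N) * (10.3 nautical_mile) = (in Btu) 43.05 N is already in N. 1 nautical_mile = 1852 m, so 10.3 nautical_mile = 10.3 * 1852 = 19075.6 m. Combine: 43.05 N * 19075.6 m = 821204.58 J. 1 Btu = 1055.0559 J, so 821204.58 J = 821204.58 / 1055.0559 = 778.35176 Btu ≈ 778.4 Btu (4 s.f.). Final answer: 778.4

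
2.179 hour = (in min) 130.7. Check: 1 hour = 3600 s, so 2.179 hour = 2.179 * 3600 = 7844.4 s. 1 min = 60 s, so 7844.4 s = 7844.4 / 60 = 130.74 min ≈ 130.7 min (4 s.f.).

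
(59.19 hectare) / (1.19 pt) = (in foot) 1 hectare = 10000 m^2, so 59.19 hectare = 59.19 * 10000 = 591900 m^2. 1 pt = 0.00035277778 m, so 1.19 pt = 1.19 * 0.00035277778 = 0.00041980556 m. Combine: 591900 m^2 / 0.00041980556 m = 1.4099385e+09 m. 1 foot = 0.3048 m, so 1.4099385e+09 m = 1.4099385e+09 / 0.3048 = 4.6257824e+09 foot ≈ 4.626e+09 foot (4 s.f.). Final answer: 4.626e+09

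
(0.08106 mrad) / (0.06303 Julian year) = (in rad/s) 4.075e-11. Check: 1 mrad = 0.001 rad, so 0.08106 mrad = 0.08106 * 0.001 = 8.106e-05 rad. 1 Julian year = 31557600 s, so 0.06303 Julian year = 0.06303 * 31557600 = 1989075.5 s. Combine: 8.106e-05 rad / 1989075.5 s = 4.07526e-11 rad/s. Result: 4.07526e-11 rad/s ≈ 4.075e-11 rad/s (4 s.f.).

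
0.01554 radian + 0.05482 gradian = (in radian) 0.0164. Check: 0.01554 radian = 0.01554 rad. 1 gradian = 0.015707963 rad, so 0.05482 gradian = 0.05482 * 0.015707963 = 0.00086111055 rad. Sum: 0.01554 + 0.00086111055 = 0.016401111 rad. 0.016401111 rad = 0.016401111 radian ≈ 0.0164 radian (4 s.f.).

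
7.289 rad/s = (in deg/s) 417.6. Check: 1 deg/s = 0.017453293 rad/s, so 7.289 rad/s = 7.289 / 0.017453293 = 417.62894 deg/s ≈ 417.6 deg/s (4 s.f.).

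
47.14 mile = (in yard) 8.297e+04. Check: 1 mile = 1609.344 m, so 47.14 mile = 47.14 * 1609.344 = 75864.476 m. 1 yard = 0.9144 m, so 75864.476 m = 75864.476 / 0.9144 = 82966.4 yard ≈ 8.297e+04 yard (4 s.f.).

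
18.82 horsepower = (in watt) 1.403e+04. Check: 1 horsepower = 745.69987 W, so 18.82 horsepower = 18.82 * 745.69987 = 14034.072 W. 14034.072 W = 14034.072 watt ≈ 1.403e+04 watt (4 s.f.).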